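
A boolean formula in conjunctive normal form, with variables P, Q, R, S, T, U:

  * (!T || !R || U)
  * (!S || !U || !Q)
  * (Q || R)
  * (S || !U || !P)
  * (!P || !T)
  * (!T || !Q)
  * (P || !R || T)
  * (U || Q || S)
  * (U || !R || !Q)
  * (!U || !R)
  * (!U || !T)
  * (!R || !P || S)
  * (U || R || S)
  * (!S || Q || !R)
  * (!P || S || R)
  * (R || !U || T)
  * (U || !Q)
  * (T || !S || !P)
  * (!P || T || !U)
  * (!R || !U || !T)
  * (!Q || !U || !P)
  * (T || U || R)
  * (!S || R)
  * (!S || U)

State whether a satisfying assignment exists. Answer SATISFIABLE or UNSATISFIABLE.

U = True:
  propagation gives R=False, Q=True, S=False, P=False; an empty clause results — contradiction.
U = False:
  propagation gives Q=False, R=True, T=False, P=True; an empty clause results — contradiction.
Every branch closes, so no satisfying assignment exists.

UNSATISFIABLE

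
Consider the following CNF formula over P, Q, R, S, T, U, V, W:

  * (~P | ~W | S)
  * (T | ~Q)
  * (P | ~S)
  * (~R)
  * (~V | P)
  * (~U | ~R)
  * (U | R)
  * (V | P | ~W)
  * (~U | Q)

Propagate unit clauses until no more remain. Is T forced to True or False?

True

Unit clause (~R) sets R = False.
From (U | R) and R = False: U = True.
In (Q | ~U), ~U is now false; Q must hold, so Q = True.
In (~Q | T), ~Q is now false; T must hold, so T = True.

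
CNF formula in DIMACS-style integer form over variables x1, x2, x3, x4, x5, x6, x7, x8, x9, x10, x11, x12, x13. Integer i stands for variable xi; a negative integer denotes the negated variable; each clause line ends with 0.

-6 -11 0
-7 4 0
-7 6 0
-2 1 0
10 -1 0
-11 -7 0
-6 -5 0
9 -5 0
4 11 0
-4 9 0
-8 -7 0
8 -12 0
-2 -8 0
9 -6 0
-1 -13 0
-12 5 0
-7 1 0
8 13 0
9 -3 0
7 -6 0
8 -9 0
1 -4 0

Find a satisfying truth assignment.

x1 = 0, x2 = 0, x3 = 0, x4 = 0, x5 = 1, x6 = 0, x7 = 0, x8 = 1, x9 = 1, x10 = 0, x11 = 1, x12 = 1, x13 = 1

Check each clause:
  1. (!x6 || !x11) — !x6 is true.
  2. (x4 || !x7) — !x7 is true.
  3. (!x7 || x6) — !x7 is true.
  4. (!x2 || x1) — !x2 is true.
  5. (!x1 || x10) — !x1 is true.
  6. (!x7 || !x11) — !x7 is true.
  7. (!x5 || !x6) — !x6 is true.
  8. (!x5 || x9) — x9 is true.
  9. (x11 || x4) — x11 is true.
  10. (!x4 || x9) — x9 is true.
  11. (!x7 || !x8) — !x7 is true.
  12. (!x12 || x8) — x8 is true.
  13. (!x8 || !x2) — !x2 is true.
  14. (x9 || !x6) — x9 is true.
  15. (!x13 || !x1) — !x1 is true.
  16. (x5 || !x12) — x5 is true.
  17. (!x7 || x1) — !x7 is true.
  18. (x8 || x13) — x8 is true.
  19. (x9 || !x3) — x9 is true.
  20. (!x6 || x7) — !x6 is true.
  21. (x8 || !x9) — x8 is true.
  22. (!x4 || x1) — !x4 is true.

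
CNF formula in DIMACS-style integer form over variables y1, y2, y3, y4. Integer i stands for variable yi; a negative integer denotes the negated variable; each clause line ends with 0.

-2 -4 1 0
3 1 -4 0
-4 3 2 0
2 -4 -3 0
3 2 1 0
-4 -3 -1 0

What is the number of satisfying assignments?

8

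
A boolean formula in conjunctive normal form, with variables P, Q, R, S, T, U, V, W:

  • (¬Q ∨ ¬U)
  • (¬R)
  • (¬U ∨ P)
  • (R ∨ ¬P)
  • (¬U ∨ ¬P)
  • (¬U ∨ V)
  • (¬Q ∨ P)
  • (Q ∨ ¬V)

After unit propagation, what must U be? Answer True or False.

(¬R) is a unit clause: R = False.
From (¬P ∨ R) and R = False: P = False.
In (¬U ∨ P), P is now false; ¬U must hold, so U = False.

False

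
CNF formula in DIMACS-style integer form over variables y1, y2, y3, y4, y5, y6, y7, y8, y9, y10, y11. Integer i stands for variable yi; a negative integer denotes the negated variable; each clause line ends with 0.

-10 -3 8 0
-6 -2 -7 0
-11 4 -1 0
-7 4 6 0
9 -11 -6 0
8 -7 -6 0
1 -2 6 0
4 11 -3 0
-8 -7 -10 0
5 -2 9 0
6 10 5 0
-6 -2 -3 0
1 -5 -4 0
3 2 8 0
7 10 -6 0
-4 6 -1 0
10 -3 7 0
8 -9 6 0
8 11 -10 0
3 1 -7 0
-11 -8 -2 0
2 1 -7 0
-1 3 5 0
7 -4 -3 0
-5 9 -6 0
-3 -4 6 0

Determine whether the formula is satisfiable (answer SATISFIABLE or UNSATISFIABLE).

SATISFIABLE

Branch on y1: take y1 = True.
Set y2 = True and propagate.
Try y3 = False.
  then y5 is forced to True.
The remaining clauses are satisfied by y4 = False, y6 = True, y7 = False, y8 = True, y9 = True, y10 = True, y11 = False.
Every clause has at least one true literal under this assignment.
So y1 = True, y2 = True, y3 = False, y4 = False, y5 = True, y6 = True, y7 = False, y8 = True, y9 = True, y10 = True, y11 = False is a satisfying assignment.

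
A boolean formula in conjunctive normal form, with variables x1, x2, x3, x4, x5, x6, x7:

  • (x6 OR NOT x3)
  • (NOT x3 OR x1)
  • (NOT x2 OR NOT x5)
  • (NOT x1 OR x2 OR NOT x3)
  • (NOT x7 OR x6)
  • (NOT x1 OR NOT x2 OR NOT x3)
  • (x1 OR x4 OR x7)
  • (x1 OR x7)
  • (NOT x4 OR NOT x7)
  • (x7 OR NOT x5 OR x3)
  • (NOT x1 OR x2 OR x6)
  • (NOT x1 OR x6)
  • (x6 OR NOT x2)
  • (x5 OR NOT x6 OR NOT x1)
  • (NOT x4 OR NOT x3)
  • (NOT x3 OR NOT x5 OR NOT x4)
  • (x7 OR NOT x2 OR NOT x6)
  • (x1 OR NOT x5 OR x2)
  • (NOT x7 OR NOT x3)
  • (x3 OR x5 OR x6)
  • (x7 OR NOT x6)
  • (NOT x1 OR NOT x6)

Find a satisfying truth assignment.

Set x1 = False and propagate.
  then x3 is forced to False.
  then x7 is forced to True.
  then x6 is forced to True.
  then x4 is forced to False.
Branch on x2: take x2 = False.
  then x5 is forced to False.
Every clause has at least one true literal under this assignment.

x1=0  x2=0  x3=0  x4=0  x5=0  x6=1  x7=1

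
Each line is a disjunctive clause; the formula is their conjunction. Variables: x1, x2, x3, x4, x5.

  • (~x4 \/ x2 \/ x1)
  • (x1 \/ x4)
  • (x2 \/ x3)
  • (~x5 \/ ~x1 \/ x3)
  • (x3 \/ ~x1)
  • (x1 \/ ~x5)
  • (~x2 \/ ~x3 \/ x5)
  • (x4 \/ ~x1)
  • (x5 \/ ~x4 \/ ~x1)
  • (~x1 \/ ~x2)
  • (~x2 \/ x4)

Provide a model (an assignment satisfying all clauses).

Try x1 = True.
  then x3 is forced to True.
  then x4 is forced to True.
  then x5 is forced to True.
  then x2 is forced to False.
Every clause has at least one true literal under this assignment.

x1=True, x2=False, x3=True, x4=True, x5=True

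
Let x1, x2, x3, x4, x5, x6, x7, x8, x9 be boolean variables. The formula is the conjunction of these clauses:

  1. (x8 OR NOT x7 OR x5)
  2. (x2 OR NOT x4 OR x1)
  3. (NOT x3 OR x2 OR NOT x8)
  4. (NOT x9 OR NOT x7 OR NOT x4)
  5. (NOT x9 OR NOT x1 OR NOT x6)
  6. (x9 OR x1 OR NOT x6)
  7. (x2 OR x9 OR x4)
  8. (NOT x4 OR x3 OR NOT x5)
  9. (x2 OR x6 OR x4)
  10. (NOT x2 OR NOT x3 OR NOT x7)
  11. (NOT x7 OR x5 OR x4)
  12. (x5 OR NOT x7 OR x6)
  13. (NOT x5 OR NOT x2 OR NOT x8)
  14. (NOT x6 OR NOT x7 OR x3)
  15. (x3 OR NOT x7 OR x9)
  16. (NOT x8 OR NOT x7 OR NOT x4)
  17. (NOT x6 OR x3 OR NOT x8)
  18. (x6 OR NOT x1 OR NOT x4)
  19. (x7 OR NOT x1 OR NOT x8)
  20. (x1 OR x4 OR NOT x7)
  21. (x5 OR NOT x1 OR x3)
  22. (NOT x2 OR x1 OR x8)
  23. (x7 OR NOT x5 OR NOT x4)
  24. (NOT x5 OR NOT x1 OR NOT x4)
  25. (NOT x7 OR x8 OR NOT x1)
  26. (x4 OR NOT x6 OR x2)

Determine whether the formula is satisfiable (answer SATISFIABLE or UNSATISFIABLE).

Try x1 = False.
For the remaining variables, x2 = True, x3 = False, x4 = False, x5 = False, x6 = False, x7 = False, x8 = True, x9 = False works.
Every clause has at least one true literal under this assignment.
So x1=False  x2=True  x3=False  x4=False  x5=False  x6=False  x7=False  x8=True  x9=False is a satisfying assignment.

SATISFIABLE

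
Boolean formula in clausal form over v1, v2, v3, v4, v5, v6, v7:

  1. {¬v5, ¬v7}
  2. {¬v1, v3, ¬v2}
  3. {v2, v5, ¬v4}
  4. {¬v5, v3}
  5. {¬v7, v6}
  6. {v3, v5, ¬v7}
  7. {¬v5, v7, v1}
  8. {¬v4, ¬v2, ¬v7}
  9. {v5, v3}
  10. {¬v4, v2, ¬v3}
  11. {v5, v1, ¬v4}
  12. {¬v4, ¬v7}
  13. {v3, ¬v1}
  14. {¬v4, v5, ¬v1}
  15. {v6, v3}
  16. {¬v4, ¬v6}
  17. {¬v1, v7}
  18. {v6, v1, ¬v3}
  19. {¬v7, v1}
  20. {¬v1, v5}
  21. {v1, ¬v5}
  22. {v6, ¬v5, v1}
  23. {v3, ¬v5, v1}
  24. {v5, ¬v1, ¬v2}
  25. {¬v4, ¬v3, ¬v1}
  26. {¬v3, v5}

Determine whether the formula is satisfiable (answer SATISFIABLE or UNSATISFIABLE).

UNSATISFIABLE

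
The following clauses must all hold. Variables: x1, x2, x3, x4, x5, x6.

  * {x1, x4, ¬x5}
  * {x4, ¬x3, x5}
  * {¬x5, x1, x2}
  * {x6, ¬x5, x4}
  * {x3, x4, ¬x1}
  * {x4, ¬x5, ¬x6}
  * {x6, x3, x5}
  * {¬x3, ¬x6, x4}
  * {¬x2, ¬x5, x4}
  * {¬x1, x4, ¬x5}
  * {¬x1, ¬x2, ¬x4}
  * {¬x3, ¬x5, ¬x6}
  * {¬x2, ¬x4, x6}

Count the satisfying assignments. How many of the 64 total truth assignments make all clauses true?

Case analysis on x4 and x5:
  x4=T, x5=T: remaining (x1,x2,x3,x6) ∈ {(F,T,F,T); (T,F,F,F); (T,F,F,T); (T,F,T,F)} — 4.
  x4=T, x5=F: 8 of the 16 assignments to (x1,x2,x3,x6) work.
  x4=F, x5=T: a clause becomes empty — 0.
  x4=F, x5=F: remaining (x1,x2,x3,x6) ∈ {(F,F,F,T); (F,T,F,T)} — 2.
Total: 4 + 8 + 0 + 2 = 14.

14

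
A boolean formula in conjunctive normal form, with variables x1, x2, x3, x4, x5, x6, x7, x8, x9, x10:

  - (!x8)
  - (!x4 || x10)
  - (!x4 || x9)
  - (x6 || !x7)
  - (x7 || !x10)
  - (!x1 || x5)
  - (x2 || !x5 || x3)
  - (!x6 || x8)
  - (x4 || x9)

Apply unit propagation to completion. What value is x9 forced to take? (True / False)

(!x8) stands alone — x8 = False.
(x8 || !x6): since x8 = False, the clause reduces to (!x6). x6 = False.
From (x6 || !x7) and x6 = False: x7 = False.
In (!x10 || x7), x7 is now false; !x10 must hold, so x10 = False.
From (!x4 || x10) and x10 = False: x4 = False.
From (x9 || x4) and x4 = False: x9 = True.

True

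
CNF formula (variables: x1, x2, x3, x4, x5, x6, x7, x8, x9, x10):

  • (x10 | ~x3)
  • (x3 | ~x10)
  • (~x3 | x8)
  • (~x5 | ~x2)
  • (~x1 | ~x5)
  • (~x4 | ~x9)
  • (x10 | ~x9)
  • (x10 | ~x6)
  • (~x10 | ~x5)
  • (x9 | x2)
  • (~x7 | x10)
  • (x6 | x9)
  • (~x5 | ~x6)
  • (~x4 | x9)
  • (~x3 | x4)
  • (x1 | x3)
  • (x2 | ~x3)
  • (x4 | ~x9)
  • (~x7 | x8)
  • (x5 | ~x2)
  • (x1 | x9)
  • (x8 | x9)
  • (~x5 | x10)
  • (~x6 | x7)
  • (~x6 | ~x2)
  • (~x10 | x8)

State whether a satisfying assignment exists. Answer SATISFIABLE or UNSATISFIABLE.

x9 = True:
  propagation gives x4=False; an empty clause results — contradiction.
x9 = False:
  propagation gives x2=True, x5=False; an empty clause results — contradiction.
Every branch closes, so no satisfying assignment exists.

UNSATISFIABLE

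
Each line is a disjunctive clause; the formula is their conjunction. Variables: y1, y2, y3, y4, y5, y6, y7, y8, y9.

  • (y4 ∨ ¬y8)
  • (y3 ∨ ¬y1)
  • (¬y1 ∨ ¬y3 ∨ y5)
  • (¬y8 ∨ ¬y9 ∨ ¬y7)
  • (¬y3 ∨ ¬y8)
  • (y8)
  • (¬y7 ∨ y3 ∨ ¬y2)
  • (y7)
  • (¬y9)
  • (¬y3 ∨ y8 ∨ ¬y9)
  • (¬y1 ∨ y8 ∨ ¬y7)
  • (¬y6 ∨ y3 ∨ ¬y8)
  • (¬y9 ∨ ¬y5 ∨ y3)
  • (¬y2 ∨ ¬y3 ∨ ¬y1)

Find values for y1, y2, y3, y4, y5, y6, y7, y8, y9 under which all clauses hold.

y1 = False  y2 = False  y3 = False  y4 = True  y5 = True  y6 = False  y7 = True  y8 = True  y9 = False

The clause (y8) is unit: y8 must be True.
The clause (y4) is unit: y4 must be True.
(¬y3) is a unit clause, so y3 = False.
The clause (¬y1) is unit: y1 must be False.
The clause (y7) is unit: y7 must be True.
Unit propagation: (¬y9) forces y9 = False.
(¬y2) is a unit clause, so y2 = False.
(¬y6) is a unit clause, so y6 = False.
y5 is now unconstrained; take y5 = True.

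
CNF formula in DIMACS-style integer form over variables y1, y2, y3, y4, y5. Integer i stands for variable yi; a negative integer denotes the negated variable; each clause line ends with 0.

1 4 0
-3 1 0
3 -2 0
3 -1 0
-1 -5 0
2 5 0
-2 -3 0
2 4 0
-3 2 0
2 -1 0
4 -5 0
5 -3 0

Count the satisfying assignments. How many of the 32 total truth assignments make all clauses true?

The models are:
  y1=F y2=F y3=F y4=T y5=T
That's 1 in total.

1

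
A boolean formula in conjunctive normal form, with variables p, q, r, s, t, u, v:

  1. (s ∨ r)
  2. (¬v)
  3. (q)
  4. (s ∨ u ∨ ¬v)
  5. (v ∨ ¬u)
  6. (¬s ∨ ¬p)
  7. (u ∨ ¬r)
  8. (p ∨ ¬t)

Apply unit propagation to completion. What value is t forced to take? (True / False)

(¬v) is a unit clause: v = False.
Unit clause (q) sets q = True.
(v ∨ ¬u): since v = False, the clause reduces to (¬u). u = False.
(u ∨ ¬r): since u = False, the clause reduces to (¬r). r = False.
In (s ∨ r), r is now false; s must hold, so s = True.
(¬s ∨ ¬p) with s = True leaves only ¬p, so p = False.
From (¬t ∨ p) and p = False: t = False.

False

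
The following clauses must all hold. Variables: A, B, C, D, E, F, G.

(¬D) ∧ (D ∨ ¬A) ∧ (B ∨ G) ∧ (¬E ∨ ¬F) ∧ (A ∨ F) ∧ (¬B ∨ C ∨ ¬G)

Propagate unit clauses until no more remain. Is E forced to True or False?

False

(¬D) is a unit clause: D = False.
(¬A ∨ D) with D = False leaves only ¬A, so A = False.
From (F ∨ A) and A = False: F = True.
(¬F ∨ ¬E) with F = True leaves only ¬E, so E = False.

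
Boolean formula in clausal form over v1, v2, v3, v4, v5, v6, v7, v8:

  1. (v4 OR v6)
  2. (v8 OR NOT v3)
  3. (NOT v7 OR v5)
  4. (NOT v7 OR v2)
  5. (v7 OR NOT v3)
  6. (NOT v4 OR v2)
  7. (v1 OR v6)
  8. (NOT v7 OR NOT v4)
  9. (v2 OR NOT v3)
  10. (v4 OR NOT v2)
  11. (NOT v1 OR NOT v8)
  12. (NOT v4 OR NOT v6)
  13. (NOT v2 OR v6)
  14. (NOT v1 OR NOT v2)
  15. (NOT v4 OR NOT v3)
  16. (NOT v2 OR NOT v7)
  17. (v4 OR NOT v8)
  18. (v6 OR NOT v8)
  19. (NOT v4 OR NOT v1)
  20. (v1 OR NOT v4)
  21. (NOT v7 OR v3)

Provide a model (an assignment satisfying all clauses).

v1 = False, v2 = False, v3 = False, v4 = False, v5 = False, v6 = True, v7 = False, v8 = False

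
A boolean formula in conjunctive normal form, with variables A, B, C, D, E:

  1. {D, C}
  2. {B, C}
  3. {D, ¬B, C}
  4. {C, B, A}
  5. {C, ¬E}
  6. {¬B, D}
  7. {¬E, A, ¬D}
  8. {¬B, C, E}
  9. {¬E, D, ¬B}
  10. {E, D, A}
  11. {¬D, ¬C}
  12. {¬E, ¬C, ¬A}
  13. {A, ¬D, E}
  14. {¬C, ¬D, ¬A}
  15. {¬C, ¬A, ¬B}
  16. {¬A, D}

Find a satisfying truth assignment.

Set A = False and propagate.
For the remaining variables, B = False, C = True, D = False, E = True works.
Every clause has at least one true literal under this assignment.

A=False, B=False, C=True, D=False, E=True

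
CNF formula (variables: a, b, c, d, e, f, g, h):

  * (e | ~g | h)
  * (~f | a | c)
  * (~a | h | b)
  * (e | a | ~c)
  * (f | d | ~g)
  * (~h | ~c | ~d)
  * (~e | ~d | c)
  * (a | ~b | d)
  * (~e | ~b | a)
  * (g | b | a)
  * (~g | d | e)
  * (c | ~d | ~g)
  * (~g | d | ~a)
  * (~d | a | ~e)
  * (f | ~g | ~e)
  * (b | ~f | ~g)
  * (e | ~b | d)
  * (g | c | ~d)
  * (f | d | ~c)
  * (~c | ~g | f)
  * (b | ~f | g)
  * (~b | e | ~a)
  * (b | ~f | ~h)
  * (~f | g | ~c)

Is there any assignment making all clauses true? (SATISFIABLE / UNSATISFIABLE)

SATISFIABLE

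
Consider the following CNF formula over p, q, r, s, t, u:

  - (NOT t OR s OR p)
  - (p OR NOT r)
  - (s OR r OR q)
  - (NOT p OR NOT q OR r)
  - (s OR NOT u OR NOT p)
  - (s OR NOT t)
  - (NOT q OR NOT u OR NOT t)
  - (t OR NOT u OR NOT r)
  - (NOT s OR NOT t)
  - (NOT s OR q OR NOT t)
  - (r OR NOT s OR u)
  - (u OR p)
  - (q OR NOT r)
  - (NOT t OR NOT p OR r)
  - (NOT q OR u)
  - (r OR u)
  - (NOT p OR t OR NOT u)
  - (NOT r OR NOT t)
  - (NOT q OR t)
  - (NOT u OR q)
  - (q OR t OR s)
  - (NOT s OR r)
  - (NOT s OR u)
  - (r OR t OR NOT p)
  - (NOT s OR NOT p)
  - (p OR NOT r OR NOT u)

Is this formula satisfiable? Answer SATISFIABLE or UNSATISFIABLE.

UNSATISFIABLE

r = True:
  propagation gives p=True, q=True, u=True, s=True; an empty clause results — contradiction.
r = False:
  propagation gives u=True, q=True, p=False, t=False; an empty clause results — contradiction.
Every branch closes, so no satisfying assignment exists.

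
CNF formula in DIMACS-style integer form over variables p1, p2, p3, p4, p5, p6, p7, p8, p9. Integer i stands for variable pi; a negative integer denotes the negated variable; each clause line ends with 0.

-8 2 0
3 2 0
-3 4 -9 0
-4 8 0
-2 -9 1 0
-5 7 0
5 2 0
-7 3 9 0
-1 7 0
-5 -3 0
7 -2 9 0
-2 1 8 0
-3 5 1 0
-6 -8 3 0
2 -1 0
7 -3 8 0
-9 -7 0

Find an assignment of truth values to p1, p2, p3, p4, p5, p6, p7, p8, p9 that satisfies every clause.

p1 = True  p2 = True  p3 = True  p4 = False  p5 = False  p6 = False  p7 = True  p8 = True  p9 = False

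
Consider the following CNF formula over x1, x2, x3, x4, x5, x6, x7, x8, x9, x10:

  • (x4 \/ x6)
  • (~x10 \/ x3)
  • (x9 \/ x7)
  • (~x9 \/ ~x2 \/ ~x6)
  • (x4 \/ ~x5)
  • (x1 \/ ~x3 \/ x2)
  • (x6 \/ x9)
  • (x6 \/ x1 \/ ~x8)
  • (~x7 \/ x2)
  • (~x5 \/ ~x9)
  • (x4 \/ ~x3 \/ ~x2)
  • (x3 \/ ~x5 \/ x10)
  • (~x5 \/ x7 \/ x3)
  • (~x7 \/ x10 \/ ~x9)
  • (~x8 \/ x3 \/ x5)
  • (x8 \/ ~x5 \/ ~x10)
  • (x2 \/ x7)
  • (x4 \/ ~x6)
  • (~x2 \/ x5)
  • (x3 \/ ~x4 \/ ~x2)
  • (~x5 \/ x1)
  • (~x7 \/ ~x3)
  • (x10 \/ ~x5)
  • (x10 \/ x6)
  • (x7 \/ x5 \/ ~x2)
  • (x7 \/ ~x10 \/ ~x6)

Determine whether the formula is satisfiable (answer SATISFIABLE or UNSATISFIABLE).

UNSATISFIABLE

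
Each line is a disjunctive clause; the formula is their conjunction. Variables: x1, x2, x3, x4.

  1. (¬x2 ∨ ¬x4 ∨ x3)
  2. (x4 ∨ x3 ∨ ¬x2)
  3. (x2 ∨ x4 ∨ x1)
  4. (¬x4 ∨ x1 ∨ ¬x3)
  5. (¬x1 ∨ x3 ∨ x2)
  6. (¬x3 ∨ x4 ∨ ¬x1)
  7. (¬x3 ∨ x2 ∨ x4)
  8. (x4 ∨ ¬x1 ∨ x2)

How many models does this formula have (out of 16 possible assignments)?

4

Satisfying assignments:
  x1=0 x2=0 x3=0 x4=1
  x1=0 x2=1 x3=1 x4=0
  x1=1 x2=0 x3=1 x4=1
  x1=1 x2=1 x3=1 x4=1
That's 4 in total.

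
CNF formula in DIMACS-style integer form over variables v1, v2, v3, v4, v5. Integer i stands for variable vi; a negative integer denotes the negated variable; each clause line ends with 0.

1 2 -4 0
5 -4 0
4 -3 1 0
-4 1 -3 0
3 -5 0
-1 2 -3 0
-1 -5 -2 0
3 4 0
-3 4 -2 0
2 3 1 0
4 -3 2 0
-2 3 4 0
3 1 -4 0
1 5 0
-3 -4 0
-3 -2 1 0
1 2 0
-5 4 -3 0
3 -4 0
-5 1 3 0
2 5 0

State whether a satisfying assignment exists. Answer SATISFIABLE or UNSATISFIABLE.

UNSATISFIABLE

v3 = True:
  propagation gives v4=False, v1=True, v2=True; an empty clause results — contradiction.
v3 = False:
  propagation gives v5=False, v4=False; an empty clause results — contradiction.
Every branch closes, so no satisfying assignment exists.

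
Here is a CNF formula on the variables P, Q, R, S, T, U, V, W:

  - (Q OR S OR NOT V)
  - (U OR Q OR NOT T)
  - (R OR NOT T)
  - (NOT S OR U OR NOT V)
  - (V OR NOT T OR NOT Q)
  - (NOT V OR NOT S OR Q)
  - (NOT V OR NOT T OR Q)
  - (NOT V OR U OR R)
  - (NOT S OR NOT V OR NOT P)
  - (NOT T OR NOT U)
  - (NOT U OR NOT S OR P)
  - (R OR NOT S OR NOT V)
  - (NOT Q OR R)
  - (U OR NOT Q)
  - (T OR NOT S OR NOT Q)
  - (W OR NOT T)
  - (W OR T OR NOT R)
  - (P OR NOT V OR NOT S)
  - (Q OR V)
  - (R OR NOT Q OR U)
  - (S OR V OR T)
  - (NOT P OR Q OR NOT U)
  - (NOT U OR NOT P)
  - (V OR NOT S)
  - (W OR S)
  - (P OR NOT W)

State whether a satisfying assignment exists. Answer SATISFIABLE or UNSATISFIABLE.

UNSATISFIABLE

V = True:
  Q = True:
    propagation gives R=True, U=True, T=False, S=False; an empty clause results — contradiction.
  Q = False:
    propagation gives S=True; an empty clause results — contradiction.
V = False:
  propagation gives Q=True, T=False, R=True, U=True; an empty clause results — contradiction.
Every branch closes, so no satisfying assignment exists.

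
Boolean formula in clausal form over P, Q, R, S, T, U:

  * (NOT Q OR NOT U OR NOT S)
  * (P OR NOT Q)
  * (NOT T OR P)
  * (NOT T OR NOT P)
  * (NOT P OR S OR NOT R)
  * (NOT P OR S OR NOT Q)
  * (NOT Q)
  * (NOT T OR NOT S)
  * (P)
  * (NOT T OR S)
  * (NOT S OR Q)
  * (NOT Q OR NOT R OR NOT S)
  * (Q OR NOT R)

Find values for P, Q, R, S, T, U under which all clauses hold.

P = T  Q = F  R = F  S = F  T = F  U = F

Check each clause:
  1. (NOT U OR NOT S OR NOT Q) — NOT U is true.
  2. (NOT Q OR P) — P is true.
  3. (NOT T OR P) — P is true.
  4. (NOT T OR NOT P) — NOT T is true.
  5. (S OR NOT P OR NOT R) — NOT R is true.
  6. (NOT P OR NOT Q OR S) — NOT Q is true.
  7. (NOT Q) — NOT Q is true.
  8. (NOT T OR NOT S) — NOT T is true.
  9. (P) — P is true.
  10. (S OR NOT T) — NOT T is true.
  11. (Q OR NOT S) — NOT S is true.
  12. (NOT Q OR NOT R OR NOT S) — NOT S is true.
  13. (NOT R OR Q) — NOT R is true.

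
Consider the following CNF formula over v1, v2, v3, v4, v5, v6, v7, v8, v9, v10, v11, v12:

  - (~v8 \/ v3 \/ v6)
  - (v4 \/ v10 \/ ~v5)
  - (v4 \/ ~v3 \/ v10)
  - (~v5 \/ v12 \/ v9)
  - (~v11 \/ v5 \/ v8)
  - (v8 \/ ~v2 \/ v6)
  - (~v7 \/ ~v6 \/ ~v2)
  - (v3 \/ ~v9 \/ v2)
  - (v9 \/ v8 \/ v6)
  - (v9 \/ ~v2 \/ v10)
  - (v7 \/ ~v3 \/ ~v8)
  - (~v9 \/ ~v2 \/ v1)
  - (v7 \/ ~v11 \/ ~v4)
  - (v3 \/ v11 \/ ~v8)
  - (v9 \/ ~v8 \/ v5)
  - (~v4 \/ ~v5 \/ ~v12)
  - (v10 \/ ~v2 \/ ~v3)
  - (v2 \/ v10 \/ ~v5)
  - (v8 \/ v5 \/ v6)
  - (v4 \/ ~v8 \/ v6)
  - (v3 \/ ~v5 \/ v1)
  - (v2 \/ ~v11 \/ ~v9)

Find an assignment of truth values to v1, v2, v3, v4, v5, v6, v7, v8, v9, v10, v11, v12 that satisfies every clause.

v1=0, v2=0, v3=0, v4=0, v5=0, v6=1, v7=1, v8=0, v9=0, v10=1, v11=0, v12=0

Pure literal: v10 appears only positively; assign v10 = True.
Set v1 = False and propagate.
The remaining clauses are satisfied by v2 = False, v3 = False, v4 = False, v5 = False, v6 = True, v7 = True, v8 = False, v9 = False, v11 = False, v12 = False.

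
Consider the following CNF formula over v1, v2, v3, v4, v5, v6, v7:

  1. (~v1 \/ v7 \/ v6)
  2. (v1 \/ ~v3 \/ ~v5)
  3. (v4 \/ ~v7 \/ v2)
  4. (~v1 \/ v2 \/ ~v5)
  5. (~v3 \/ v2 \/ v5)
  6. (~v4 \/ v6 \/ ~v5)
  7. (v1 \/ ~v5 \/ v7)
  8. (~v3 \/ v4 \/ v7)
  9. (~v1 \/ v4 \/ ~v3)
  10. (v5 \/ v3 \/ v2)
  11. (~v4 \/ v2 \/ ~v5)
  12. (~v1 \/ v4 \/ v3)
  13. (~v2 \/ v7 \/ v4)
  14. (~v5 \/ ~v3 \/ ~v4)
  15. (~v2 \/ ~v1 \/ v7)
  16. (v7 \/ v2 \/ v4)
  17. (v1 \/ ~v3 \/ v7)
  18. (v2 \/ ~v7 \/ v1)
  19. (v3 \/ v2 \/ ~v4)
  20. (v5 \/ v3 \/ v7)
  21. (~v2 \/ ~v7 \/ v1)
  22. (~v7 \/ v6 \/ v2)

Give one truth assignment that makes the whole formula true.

Pure literal: v6 appears only positively; assign v6 = True.
Branch on v1: take v1 = True.
Set v2 = True and propagate.
  then v7 is forced to True.
Try v3 = True.
  then v4 is forced to True.
  then v5 is forced to False.
Every clause has at least one true literal under this assignment.
Check each clause:
  1. (v7 \/ v6 \/ ~v1) — v6 is true.
  2. (~v5 \/ v1 \/ ~v3) — v1 is true.
  3. (~v7 \/ v2 \/ v4) — v2 is true.
  4. (~v5 \/ ~v1 \/ v2) — v2 is true.
  5. (~v3 \/ v5 \/ v2) — v2 is true.
  6. (v6 \/ ~v5 \/ ~v4) — ~v5 is true.
  7. (v1 \/ ~v5 \/ v7) — v1 is true.
  8. (~v3 \/ v7 \/ v4) — v4 is true.
  9. (~v1 \/ ~v3 \/ v4) — v4 is true.
  10. (v2 \/ v5 \/ v3) — v2 is true.
  11. (~v4 \/ v2 \/ ~v5) — v2 is true.
  12. (~v1 \/ v3 \/ v4) — v3 is true.
  13. (v7 \/ ~v2 \/ v4) — v4 is true.
  14. (~v4 \/ ~v5 \/ ~v3) — ~v5 is true.
  15. (~v1 \/ ~v2 \/ v7) — v7 is true.
  16. (v7 \/ v4 \/ v2) — v2 is true.
  17. (v7 \/ ~v3 \/ v1) — v1 is true.
  18. (v2 \/ v1 \/ ~v7) — v2 is true.
  19. (v3 \/ v2 \/ ~v4) — v2 is true.
  20. (v7 \/ v3 \/ v5) — v3 is true.
  21. (~v2 \/ v1 \/ ~v7) — v1 is true.
  22. (~v7 \/ v6 \/ v2) — v2 is true.

v1=1, v2=1, v3=1, v4=1, v5=0, v6=1, v7=1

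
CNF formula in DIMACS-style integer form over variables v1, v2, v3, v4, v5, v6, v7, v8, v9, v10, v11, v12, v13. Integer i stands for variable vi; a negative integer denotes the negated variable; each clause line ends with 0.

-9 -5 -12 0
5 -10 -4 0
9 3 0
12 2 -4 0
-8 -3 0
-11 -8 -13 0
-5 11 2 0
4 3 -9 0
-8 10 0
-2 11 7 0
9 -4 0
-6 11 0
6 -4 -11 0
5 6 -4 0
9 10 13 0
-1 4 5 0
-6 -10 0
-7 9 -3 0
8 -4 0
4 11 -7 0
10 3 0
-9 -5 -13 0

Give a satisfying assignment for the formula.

Branch on v1: take v1 = True.
Branch on v2: take v2 = False.
Try v3 = True.
  then v8 is forced to False.
  then v4 is forced to False.
  then v5 is forced to True.
  then v11 is forced to True.
For the remaining variables, v6 = False, v7 = False, v9 = False, v10 = True, v12 = False, v13 = False works.

v1 = T, v2 = F, v3 = T, v4 = F, v5 = T, v6 = F, v7 = F, v8 = F, v9 = F, v10 = T, v11 = T, v12 = F, v13 = F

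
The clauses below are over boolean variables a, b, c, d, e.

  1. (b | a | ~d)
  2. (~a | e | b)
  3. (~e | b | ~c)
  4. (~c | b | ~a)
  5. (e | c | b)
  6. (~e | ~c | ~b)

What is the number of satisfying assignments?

Case analysis on b and c:
  b=1, c=1: remaining (a,d,e) ∈ {(0,0,0); (0,1,0); (1,0,0); (1,1,0)} — 4.
  b=1, c=0: a, d, e free → 2^3 = 8.
  b=0, c=1: remaining (a,d,e) ∈ {(0,0,0)} — 1.
  b=0, c=0: remaining (a,d,e) ∈ {(0,0,1); (1,0,1); (1,1,1)} — 3.
Total: 4 + 8 + 1 + 3 = 16.

16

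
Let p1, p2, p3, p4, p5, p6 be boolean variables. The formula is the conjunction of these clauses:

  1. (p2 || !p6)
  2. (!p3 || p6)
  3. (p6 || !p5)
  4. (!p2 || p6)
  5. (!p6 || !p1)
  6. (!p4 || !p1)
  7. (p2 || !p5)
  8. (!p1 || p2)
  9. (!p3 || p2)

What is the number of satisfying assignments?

10

Case analysis on p2 and p6:
  p2=1, p6=1: forces p1=0; p3, p4, p5 free → 2^3 = 8.
  p2=1, p6=0: a clause becomes empty — 0.
  p2=0, p6=1: a clause becomes empty — 0.
  p2=0, p6=0: remaining (p1,p3,p4,p5) ∈ {(0,0,0,0); (0,0,1,0)} — 2.
Total: 8 + 0 + 0 + 2 = 10.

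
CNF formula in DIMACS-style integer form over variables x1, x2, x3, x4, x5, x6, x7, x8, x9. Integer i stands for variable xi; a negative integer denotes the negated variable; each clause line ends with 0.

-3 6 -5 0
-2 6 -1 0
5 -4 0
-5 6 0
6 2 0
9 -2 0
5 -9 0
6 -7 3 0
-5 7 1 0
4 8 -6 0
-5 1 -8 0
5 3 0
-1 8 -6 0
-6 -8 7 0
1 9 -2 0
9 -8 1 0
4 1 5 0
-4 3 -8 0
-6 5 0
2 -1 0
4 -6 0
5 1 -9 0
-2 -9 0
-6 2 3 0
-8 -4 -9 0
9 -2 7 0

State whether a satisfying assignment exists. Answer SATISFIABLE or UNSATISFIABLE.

Try x1 = False.
The remaining clauses are satisfied by x2 = False, x3 = True, x4 = True, x5 = True, x6 = True, x7 = True, x8 = False, x9 = False.
Every clause has at least one true literal under this assignment.
So x1=False, x2=False, x3=True, x4=True, x5=True, x6=True, x7=True, x8=False, x9=False is a satisfying assignment.

SATISFIABLE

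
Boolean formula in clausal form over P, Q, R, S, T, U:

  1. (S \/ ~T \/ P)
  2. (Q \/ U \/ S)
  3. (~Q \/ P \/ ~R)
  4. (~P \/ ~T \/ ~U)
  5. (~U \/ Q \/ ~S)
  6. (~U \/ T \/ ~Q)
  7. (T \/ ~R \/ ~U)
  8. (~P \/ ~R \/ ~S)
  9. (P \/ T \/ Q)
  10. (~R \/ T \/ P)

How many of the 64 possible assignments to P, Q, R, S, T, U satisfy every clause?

15

Split on P, then T.
  P=T, T=T: remaining (Q,R,S,U) ∈ {(F,F,T,F); (T,F,F,F); (T,F,T,F); (T,T,F,F)} — 4.
  P=T, T=F: 5 of the 16 assignments to (Q,R,S,U) work.
  P=F, T=T: remaining (Q,R,S,U) ∈ {(F,F,T,F); (F,T,T,F); (T,F,T,F); (T,F,T,T)} — 4.
  P=F, T=F: remaining (Q,R,S,U) ∈ {(T,F,F,F); (T,F,T,F)} — 2.
Total: 4 + 5 + 4 + 2 = 15.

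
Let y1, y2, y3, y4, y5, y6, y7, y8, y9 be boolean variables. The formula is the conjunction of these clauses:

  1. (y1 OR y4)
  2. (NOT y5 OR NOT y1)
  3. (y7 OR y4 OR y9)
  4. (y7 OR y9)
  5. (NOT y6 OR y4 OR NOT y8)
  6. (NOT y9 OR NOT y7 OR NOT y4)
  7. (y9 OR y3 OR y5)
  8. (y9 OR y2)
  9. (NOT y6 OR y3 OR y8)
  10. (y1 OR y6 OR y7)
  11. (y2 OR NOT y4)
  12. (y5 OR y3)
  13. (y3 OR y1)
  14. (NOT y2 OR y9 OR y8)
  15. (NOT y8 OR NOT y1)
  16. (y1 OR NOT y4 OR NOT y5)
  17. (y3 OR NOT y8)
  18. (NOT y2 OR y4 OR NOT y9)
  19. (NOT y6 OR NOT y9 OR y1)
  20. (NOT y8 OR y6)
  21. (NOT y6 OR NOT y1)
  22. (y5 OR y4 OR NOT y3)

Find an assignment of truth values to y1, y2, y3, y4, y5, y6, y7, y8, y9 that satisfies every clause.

y1 = F  y2 = T  y3 = T  y4 = T  y5 = F  y6 = T  y7 = T  y8 = T  y9 = F

Check each clause:
  1. (y4 OR y1) — y4 is true.
  2. (NOT y1 OR NOT y5) — NOT y5 is true.
  3. (y7 OR y4 OR y9) — y4 is true.
  4. (y9 OR y7) — y7 is true.
  5. (NOT y8 OR y4 OR NOT y6) — y4 is true.
  6. (NOT y9 OR NOT y4 OR NOT y7) — NOT y9 is true.
  7. (y3 OR y5 OR y9) — y3 is true.
  8. (y2 OR y9) — y2 is true.
  9. (y3 OR y8 OR NOT y6) — y8 is true.
  10. (y7 OR y1 OR y6) — y6 is true.
  11. (y2 OR NOT y4) — y2 is true.
  12. (y3 OR y5) — y3 is true.
  13. (y1 OR y3) — y3 is true.
  14. (y8 OR y9 OR NOT y2) — y8 is true.
  15. (NOT y1 OR NOT y8) — NOT y1 is true.
  16. (NOT y5 OR NOT y4 OR y1) — NOT y5 is true.
  17. (NOT y8 OR y3) — y3 is true.
  18. (NOT y9 OR NOT y2 OR y4) — y4 is true.
  19. (y1 OR NOT y9 OR NOT y6) — NOT y9 is true.
  20. (y6 OR NOT y8) — y6 is true.
  21. (NOT y1 OR NOT y6) — NOT y1 is true.
  22. (NOT y3 OR y4 OR y5) — y4 is true.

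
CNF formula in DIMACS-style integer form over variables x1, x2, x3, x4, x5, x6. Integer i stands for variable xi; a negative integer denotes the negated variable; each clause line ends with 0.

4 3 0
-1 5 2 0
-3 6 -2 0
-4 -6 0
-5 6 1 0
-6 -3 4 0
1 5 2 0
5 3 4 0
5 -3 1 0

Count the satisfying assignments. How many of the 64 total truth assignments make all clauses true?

6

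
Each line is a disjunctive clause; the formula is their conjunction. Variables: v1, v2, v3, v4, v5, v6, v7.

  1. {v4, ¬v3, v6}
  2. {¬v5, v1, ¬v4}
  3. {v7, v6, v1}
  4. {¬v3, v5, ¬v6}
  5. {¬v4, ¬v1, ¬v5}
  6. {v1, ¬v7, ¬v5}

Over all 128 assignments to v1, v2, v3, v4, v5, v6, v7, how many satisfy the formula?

Case analysis on v1 and v5:
  v1=1, v5=1: v2, v7 free; 3 ways for (v3,v4,v6) × 2^2 = 12.
  v1=1, v5=0: v2, v7 free; 5 ways for (v3,v4,v6) × 2^2 = 20.
  v1=0, v5=1: remaining (v2,v3,v4,v6,v7) ∈ {(0,0,0,1,0); (0,1,0,1,0); (1,0,0,1,0); (1,1,0,1,0)} — 4.
  v1=0, v5=0: v2 free; 7 ways for (v3,v4,v6,v7) × 2^1 = 14.
Total: 12 + 20 + 4 + 14 = 50.

50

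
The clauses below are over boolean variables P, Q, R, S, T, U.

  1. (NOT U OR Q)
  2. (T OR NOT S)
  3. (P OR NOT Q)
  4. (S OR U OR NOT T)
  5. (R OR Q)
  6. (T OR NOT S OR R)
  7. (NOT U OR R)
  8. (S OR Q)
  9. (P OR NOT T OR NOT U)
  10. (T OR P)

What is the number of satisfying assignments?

9

Case analysis on T and Q:
  T=T, Q=T: remaining (P,R,S,U) ∈ {(T,F,T,F); (T,T,F,T); (T,T,T,F); (T,T,T,T)} — 4.
  T=T, Q=F: remaining (P,R,S,U) ∈ {(F,T,T,F); (T,T,T,F)} — 2.
  T=F, Q=T: remaining (P,R,S,U) ∈ {(T,F,F,F); (T,T,F,F); (T,T,F,T)} — 3.
  T=F, Q=F: a clause becomes empty — 0.
Total: 4 + 2 + 3 + 0 = 9.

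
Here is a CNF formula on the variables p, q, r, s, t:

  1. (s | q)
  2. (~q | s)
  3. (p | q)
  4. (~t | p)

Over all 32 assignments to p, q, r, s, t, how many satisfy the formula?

Case analysis on q and p:
  q=1, p=1: remaining (r,s,t) ∈ {(0,1,0); (0,1,1); (1,1,0); (1,1,1)} — 4.
  q=1, p=0: remaining (r,s,t) ∈ {(0,1,0); (1,1,0)} — 2.
  q=0, p=1: remaining (r,s,t) ∈ {(0,1,0); (0,1,1); (1,1,0); (1,1,1)} — 4.
  q=0, p=0: a clause becomes empty — 0.
Total: 4 + 2 + 4 + 0 = 10.

10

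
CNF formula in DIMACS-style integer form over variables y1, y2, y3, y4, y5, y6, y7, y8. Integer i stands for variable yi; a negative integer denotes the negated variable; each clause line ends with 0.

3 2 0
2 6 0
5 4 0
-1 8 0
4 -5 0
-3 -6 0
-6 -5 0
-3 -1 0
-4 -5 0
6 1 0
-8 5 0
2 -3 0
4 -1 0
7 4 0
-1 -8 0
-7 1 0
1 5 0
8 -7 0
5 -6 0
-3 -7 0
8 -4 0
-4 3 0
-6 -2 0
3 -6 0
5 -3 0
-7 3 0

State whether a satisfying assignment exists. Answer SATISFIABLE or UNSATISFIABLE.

y3 = True:
  propagation gives y6=False, y2=True, y1=False; an empty clause results — contradiction.
y3 = False:
  propagation gives y2=True, y4=False, y5=True; an empty clause results — contradiction.
Every branch closes, so no satisfying assignment exists.

UNSATISFIABLE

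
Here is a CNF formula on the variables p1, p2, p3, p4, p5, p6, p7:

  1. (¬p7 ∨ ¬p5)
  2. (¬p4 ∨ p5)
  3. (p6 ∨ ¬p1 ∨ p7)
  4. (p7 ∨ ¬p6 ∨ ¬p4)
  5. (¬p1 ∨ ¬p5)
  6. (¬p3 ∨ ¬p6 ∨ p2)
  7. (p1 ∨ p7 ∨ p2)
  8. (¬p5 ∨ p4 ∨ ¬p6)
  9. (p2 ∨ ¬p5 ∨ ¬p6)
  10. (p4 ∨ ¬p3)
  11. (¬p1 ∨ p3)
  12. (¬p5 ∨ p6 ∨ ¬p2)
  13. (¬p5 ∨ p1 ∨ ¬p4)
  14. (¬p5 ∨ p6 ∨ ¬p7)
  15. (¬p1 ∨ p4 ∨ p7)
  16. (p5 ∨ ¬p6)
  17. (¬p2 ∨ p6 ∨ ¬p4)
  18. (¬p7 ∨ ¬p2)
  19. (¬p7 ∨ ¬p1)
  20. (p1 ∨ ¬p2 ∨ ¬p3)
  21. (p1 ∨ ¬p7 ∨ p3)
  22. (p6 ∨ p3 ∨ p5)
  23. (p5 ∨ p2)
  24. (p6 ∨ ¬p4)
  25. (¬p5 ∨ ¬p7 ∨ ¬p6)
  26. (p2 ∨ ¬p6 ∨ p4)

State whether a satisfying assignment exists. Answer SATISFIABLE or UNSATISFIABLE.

UNSATISFIABLE

p6 = True:
  propagation gives p5=True, p7=False, p4=False; an empty clause results — contradiction.
p6 = False:
  propagation gives p4=False, p3=False, p1=False, p7=False; an empty clause results — contradiction.
Every branch closes, so no satisfying assignment exists.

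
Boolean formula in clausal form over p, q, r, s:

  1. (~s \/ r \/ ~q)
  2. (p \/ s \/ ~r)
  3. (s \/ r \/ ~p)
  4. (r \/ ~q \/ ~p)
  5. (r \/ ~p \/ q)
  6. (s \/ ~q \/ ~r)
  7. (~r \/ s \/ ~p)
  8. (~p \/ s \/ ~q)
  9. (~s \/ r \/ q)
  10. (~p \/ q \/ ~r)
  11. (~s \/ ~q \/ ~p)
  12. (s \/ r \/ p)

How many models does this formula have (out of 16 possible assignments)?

Satisfying assignments:
  p=0 q=0 r=1 s=1
  p=0 q=1 r=1 s=1
Count: 2.

2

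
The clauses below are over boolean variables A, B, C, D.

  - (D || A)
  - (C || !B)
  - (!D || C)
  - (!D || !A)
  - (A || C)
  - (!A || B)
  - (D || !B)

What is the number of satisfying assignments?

Satisfying assignments:
  A=0 B=0 C=1 D=1
  A=0 B=1 C=1 D=1
Count: 2.

2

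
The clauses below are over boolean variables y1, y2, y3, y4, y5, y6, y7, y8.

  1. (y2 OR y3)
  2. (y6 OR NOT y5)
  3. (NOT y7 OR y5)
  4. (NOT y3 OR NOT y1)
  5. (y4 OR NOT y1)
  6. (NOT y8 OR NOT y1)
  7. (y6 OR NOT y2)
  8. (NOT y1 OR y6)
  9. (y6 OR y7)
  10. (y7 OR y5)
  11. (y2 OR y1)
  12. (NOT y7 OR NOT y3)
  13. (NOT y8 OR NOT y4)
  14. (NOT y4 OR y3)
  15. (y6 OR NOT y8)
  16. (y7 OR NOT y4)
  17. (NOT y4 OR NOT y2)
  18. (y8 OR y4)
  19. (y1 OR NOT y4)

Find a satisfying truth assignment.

y1 = False  y2 = True  y3 = False  y4 = False  y5 = True  y6 = True  y7 = False  y8 = True

y6 occurs only positively in the remaining clauses — set y6 = True.
Branch on y1: take y1 = False.
  then y2 is forced to True.
  then y4 is forced to False.
  then y8 is forced to True.
The remaining clauses are satisfied by y3 = False, y5 = True, y7 = False.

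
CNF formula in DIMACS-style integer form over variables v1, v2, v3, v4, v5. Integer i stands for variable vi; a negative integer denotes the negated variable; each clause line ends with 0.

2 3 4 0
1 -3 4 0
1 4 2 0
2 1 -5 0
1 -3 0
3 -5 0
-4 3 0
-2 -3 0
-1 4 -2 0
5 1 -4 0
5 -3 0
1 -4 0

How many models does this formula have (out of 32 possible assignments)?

3

Satisfying assignments:
  v1=0 v2=1 v3=0 v4=0 v5=0
  v1=1 v2=0 v3=1 v4=0 v5=1
  v1=1 v2=0 v3=1 v4=1 v5=1
Count: 3.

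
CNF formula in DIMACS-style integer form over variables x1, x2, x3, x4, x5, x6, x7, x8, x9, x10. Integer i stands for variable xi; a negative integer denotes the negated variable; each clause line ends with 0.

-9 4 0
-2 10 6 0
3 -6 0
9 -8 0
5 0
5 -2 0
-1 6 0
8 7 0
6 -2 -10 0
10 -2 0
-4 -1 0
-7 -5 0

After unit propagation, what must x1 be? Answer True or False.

False

(x5) stands alone — x5 = True.
(~x5 | ~x7) with x5 = True leaves only ~x7, so x7 = False.
In (x8 | x7), x7 is now false; x8 must hold, so x8 = True.
(~x8 | x9) with x8 = True leaves only x9, so x9 = True.
From (x4 | ~x9) and x9 = True: x4 = True.
From (~x1 | ~x4) and x4 = True: x1 = False.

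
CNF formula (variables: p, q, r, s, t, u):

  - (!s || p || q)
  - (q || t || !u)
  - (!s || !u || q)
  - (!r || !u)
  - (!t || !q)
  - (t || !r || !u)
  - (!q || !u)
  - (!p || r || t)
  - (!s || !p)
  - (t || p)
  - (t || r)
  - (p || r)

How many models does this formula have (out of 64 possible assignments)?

The models are:
  p=0 q=0 r=1 s=0 t=1 u=0
  p=1 q=0 r=0 s=0 t=1 u=0
  p=1 q=0 r=0 s=0 t=1 u=1
  p=1 q=0 r=1 s=0 t=0 u=0
  p=1 q=0 r=1 s=0 t=1 u=0
  p=1 q=1 r=1 s=0 t=0 u=0
Count: 6.

6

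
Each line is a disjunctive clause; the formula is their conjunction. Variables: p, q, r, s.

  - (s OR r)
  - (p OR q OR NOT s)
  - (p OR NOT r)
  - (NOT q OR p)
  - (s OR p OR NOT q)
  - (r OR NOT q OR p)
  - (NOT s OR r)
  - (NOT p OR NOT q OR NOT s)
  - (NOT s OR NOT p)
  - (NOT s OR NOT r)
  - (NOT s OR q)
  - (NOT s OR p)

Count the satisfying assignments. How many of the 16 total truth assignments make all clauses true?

2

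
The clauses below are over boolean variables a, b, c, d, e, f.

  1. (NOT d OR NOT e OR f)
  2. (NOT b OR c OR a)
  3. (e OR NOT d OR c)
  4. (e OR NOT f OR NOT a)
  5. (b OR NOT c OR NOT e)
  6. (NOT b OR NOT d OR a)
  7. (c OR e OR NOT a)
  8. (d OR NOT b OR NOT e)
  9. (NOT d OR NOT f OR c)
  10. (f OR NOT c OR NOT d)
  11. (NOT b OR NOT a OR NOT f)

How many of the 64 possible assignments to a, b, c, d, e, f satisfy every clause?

13

Split on c, then d.
  c=1, d=1: remaining (a,b,e,f) ∈ {(0,0,0,1)} — 1.
  c=1, d=0: b free; 3 ways for (a,e,f) × 2^1 = 6.
  c=0, d=1: a clause becomes empty — 0.
  c=0, d=0: f free; 3 ways for (a,b,e) × 2^1 = 6.
Total: 1 + 6 + 0 + 6 = 13.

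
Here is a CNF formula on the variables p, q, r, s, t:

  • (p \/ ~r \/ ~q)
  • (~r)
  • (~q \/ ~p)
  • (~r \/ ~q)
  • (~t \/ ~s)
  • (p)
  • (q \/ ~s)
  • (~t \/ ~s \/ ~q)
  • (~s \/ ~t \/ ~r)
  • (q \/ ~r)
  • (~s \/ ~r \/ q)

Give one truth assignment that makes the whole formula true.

p = 1  q = 0  r = 0  s = 0  t = 0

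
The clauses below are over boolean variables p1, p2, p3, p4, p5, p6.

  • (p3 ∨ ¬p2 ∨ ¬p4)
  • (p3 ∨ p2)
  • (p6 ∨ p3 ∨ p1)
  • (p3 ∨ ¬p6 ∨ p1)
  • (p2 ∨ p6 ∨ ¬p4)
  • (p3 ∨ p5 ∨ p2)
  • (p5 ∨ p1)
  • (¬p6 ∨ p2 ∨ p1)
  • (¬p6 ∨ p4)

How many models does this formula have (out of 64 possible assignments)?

Split on p2, then p3.
  p2=1, p3=1: 9 of the 16 assignments to (p1,p4,p5,p6) work.
  p2=1, p3=0: remaining (p1,p4,p5,p6) ∈ {(1,0,0,0); (1,0,1,0)} — 2.
  p2=0, p3=1: 5 of the 16 assignments to (p1,p4,p5,p6) work.
  p2=0, p3=0: a clause becomes empty — 0.
Total: 9 + 2 + 5 + 0 = 16.

16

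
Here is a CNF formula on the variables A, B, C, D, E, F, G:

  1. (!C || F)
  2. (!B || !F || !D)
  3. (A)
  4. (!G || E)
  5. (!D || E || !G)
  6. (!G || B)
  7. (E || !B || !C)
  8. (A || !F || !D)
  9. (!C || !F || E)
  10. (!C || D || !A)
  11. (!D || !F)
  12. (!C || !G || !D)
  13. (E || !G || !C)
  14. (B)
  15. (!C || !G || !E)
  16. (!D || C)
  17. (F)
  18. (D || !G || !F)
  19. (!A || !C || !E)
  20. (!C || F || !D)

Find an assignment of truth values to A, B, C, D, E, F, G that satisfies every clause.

A=T, B=T, C=F, D=F, E=F, F=T, G=F

Check each clause:
  1. (!C || F) — !C is true.
  2. (!B || !D || !F) — !D is true.
  3. (A) — A is true.
  4. (E || !G) — !G is true.
  5. (E || !G || !D) — !G is true.
  6. (!G || B) — !G is true.
  7. (E || !B || !C) — !C is true.
  8. (!F || A || !D) — A is true.
  9. (E || !F || !C) — !C is true.
  10. (!C || D || !A) — !C is true.
  11. (!F || !D) — !D is true.
  12. (!C || !D || !G) — !G is true.
  13. (!G || E || !C) — !G is true.
  14. (B) — B is true.
  15. (!E || !G || !C) — !G is true.
  16. (C || !D) — !D is true.
  17. (F) — F is true.
  18. (D || !F || !G) — !G is true.
  19. (!A || !C || !E) — !E is true.
  20. (F || !C || !D) — !D is true.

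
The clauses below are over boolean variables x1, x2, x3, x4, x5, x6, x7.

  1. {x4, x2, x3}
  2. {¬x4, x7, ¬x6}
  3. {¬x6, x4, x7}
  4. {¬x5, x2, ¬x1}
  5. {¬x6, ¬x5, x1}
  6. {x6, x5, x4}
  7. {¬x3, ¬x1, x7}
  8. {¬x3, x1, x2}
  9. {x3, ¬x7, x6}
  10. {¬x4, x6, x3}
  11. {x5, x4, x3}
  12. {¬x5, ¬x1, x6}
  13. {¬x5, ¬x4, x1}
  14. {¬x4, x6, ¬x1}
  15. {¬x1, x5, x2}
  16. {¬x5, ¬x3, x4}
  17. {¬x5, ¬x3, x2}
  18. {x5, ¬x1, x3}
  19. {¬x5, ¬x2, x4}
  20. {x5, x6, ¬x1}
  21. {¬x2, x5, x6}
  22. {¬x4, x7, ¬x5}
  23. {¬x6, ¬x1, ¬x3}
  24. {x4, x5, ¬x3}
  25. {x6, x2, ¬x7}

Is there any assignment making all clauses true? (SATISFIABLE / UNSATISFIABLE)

SATISFIABLE

Try x1 = False.
Try x2 = True.
For the remaining variables, x3 = True, x4 = True, x5 = False, x6 = True, x7 = True works.
So x1=False, x2=True, x3=True, x4=True, x5=False, x6=True, x7=True is a satisfying assignment.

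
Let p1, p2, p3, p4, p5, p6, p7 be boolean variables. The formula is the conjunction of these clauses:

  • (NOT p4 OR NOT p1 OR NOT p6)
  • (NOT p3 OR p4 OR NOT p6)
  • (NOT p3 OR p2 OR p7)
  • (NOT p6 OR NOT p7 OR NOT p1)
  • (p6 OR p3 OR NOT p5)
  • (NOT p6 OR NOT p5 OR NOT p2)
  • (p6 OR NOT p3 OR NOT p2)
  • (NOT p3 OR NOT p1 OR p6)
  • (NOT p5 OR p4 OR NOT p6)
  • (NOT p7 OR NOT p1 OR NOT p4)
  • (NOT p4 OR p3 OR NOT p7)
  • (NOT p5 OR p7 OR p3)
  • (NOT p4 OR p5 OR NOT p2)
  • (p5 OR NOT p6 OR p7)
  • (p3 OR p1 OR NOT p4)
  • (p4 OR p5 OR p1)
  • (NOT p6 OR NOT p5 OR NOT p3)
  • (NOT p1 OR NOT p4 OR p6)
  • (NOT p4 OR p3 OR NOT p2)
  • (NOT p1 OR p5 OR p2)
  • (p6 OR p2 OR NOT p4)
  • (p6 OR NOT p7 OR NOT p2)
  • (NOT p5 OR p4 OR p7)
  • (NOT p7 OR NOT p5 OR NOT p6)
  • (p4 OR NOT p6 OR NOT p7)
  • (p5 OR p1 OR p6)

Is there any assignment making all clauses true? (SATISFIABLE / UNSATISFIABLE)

SATISFIABLE

Set p1 = False and propagate.
Branch on p2: take p2 = False.
Set p3 = True and propagate.
  then p7 is forced to True.
The remaining clauses are satisfied by p4 = False, p5 = True, p6 = False.
So p1 = F, p2 = F, p3 = T, p4 = F, p5 = T, p6 = F, p7 = T is a satisfying assignment.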